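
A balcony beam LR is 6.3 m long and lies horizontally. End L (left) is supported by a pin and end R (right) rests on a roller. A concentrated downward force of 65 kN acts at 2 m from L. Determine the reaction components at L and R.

L_x = 0, L_y = 44.37 kN, R_y = 20.63 kN

ΣM about L: R_y·6.3 − 65·2 = 0 → R_y = 130/6.3 = 20.6349 ≈ 20.63 kN.
ΣF_y = 0: L_y + 20.6349 − 65 = 0 → L_y = 44.37 kN.
ΣF_x = 0: no horizontal applied forces, so L_x = 0.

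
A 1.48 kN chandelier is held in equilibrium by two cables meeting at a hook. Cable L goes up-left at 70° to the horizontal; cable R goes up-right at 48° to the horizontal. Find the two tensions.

T_L = 1.122 kN, T_R = 0.5733 kN

ΣF_x = 0: −T_L·cos70° + T_R·cos48° = 0 → T_R = 0.511141·T_L.
ΣF_y = 0: T_L·sin70° + T_R·sin48° = 1.48.
Substitute: T_L·(0.939693 + 0.511141·0.743145) = 1.48 → T_L = 1.1216 ≈ 1.122 kN.
Then T_R = 0.511141 × 1.1216 = 0.5733 kN.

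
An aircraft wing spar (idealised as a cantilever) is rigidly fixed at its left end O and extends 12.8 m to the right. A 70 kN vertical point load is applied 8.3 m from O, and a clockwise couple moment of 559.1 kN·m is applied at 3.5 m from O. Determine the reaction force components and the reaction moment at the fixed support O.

O_x = 0, O_y = 70.00 kN, M_O = 1140 kN·m

ΣF_x = 0: O_x = 0.
ΣF_y = 0: O_y − 70 = 0 → O_y = 70.00 kN.
ΣM about O: M_O − 70·8.3 − 559.1 = 0 → M_O = 1140 kN·m.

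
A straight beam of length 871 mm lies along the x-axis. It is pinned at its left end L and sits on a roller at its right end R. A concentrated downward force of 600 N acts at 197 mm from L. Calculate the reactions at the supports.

Taking moments about L: R_y·871 − 600·197 = 0 → R_y = 118200/871 = 135.706 ≈ 135.7 N.
ΣF_y = 0: L_y + 135.706 − 600 = 0 → L_y = 464.3 N.
ΣF_x = 0: no horizontal applied forces, so L_x = 0.

L_x = 0, L_y = 464.3 N, R_y = 135.7 N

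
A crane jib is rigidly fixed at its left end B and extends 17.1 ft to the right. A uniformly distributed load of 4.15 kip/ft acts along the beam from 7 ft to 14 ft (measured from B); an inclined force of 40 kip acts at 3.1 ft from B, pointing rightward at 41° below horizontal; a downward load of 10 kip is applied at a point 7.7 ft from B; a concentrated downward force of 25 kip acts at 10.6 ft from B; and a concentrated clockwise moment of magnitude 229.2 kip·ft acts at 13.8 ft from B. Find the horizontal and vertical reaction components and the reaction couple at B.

Resultant of the distributed load: 4.15 × 7 = 29.05 kip at 10.5 ft from B.
ΣF_x = 0: B_x + 40·cos41° = 0 → B_x = -30.19 kip.
ΣF_y = 0: B_y − 4.15·7 − 40·sin41° − 10 − 25 = 0 → B_y = 90.29 kip.
ΣM about B: M_B − (4.15·7)·10.5 − 40·sin41°·3.1 − 10·7.7 − 25·10.6 − 229.2 = 0 → M_B = 957.6 kip·ft.

B_x = -30.19 kip, B_y = 90.29 kip, M_B = 957.6 kip·ft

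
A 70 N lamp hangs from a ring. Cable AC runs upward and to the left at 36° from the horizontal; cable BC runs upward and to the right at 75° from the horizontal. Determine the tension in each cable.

T_AC = 19.41 N, T_BC = 60.66 N

ΣF_x = 0: −T_AC·cos36° + T_BC·cos75° = 0 → T_BC = 3.1258·T_AC.
ΣF_y = 0: T_AC·sin36° + T_BC·sin75° = 70.
Substitute: T_AC·(0.587785 + 3.1258·0.965926) = 70 → T_AC = 19.4063 ≈ 19.41 N.
Then T_BC = 3.1258 × 19.4063 = 60.66 N.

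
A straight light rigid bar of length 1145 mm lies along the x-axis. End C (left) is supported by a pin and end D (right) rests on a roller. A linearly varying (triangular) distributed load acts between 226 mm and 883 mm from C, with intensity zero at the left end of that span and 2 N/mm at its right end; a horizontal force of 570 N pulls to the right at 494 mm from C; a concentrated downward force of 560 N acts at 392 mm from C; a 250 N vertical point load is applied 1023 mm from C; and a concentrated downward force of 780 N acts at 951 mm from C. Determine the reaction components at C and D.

C_x = -570.0 N, C_y = 803.1 N, D_y = 1444 N

Resultant of the triangular load: ½ × 2 × 657 = 657 N, acting at 664 mm from C (one-third of the span from the peak).
Taking moments about C: D_y·1145 − (½·2·657)·664 − 560·392 − 250·1023 − 780·951 = 0 → D_y = 1653298/1145 = 1443.93 ≈ 1444 N.
ΣF_y = 0: C_y + 1443.93 − ½·2·657 − 560 − 250 − 780 = 0 → C_y = 803.1 N.
ΣF_x = 0: C_x + 570 = 0 → C_x = -570.0 N.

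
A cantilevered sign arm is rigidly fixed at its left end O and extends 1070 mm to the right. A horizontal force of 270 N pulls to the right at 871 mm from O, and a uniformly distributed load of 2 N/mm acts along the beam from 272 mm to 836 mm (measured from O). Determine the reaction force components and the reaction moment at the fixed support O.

Resultant of the distributed load: 2 × 564 = 1128 N at 554 mm from O.
ΣF_x = 0: O_x + 270 = 0 → O_x = -270.0 N.
ΣF_y = 0: O_y − 2·564 = 0 → O_y = 1128 N.
ΣM about O: M_O − (2·564)·554 = 0 → M_O = 624900 N·mm.

O_x = -270.0 N, O_y = 1128 N, M_O = 624900 N·mm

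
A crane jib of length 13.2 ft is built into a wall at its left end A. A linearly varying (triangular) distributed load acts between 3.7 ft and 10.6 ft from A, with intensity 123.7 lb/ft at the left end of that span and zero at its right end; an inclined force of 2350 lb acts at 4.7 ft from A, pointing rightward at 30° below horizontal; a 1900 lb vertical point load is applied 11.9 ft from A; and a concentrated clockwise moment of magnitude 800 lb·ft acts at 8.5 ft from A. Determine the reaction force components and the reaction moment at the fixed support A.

Resultant of the triangular load: ½ × 123.7 × 6.9 = 426.765 lb, acting at 6 ft from A (one-third of the span from the peak).
ΣF_x = 0: A_x + 2350·cos30° = 0 → A_x = -2035 lb.
ΣF_y = 0: A_y − ½·123.7·6.9 − 2350·sin30° − 1900 = 0 → A_y = 3502 lb.
ΣM about A: M_A − (½·123.7·6.9)·6 − 2350·sin30°·4.7 − 1900·11.9 − 800 = 0 → M_A = 31490 lb·ft.

A_x = -2035 lb, A_y = 3502 lb, M_A = 31490 lb·ft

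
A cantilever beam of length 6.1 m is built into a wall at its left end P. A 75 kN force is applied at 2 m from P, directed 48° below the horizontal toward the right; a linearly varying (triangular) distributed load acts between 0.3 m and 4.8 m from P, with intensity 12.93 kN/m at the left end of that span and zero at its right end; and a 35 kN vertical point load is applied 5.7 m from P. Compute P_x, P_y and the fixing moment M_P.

Resultant of the triangular load: ½ × 12.93 × 4.5 = 29.0925 kN, acting at 1.8 m from P (one-third of the span from the peak).
ΣF_x = 0: P_x + 75·cos48° = 0 → P_x = -50.18 kN.
ΣF_y = 0: P_y − 75·sin48° − ½·12.93·4.5 − 35 = 0 → P_y = 119.8 kN.
ΣM about P: M_P − 75·sin48°·2 − (½·12.93·4.5)·1.8 − 35·5.7 = 0 → M_P = 363.3 kN·m.

P_x = -50.18 kN, P_y = 119.8 kN, M_P = 363.3 kN·m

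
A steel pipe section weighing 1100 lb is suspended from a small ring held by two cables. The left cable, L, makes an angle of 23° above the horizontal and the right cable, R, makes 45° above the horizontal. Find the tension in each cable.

T_L = 838.9 lb, T_R = 1092 lb

ΣF_x = 0: −T_L·cos23° + T_R·cos45° = 0 → T_R = 1.30179·T_L.
ΣF_y = 0: T_L·sin23° + T_R·sin45° = 1100.
Substitute: T_L·(0.390731 + 1.30179·0.707107) = 1100 → T_L = 838.903 ≈ 838.9 lb.
Then T_R = 1.30179 × 838.903 = 1092 lb.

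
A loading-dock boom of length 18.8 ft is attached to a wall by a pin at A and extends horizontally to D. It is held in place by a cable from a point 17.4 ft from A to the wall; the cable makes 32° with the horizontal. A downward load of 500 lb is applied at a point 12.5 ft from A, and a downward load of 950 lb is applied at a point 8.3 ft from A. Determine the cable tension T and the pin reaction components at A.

ΣM about A: T·sin32°·17.4 − 500·12.5 − 950·8.3 = 0 → T = 14135/(17.4·0.529919) = 1532.98 ≈ 1533 lb.
ΣF_x = 0: A_x − T·cos32° = 0 → A_x = 1532.98 × 0.848048 = 1300 lb.
ΣF_y = 0: A_y + T·sin32° − 500 − 950 = 0 → A_y = 1450 − 1532.98 × 0.529919 = 637.6 lb.

T = 1533 lb, A_x = 1300 lb, A_y = 637.6 lb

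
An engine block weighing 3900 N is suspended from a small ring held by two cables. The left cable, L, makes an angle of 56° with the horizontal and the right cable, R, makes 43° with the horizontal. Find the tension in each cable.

T_L = 2888 N, T_R = 2208 N

ΣF_x = 0: −T_L·cos56° + T_R·cos43° = 0 → T_R = 0.7646·T_L.
ΣF_y = 0: T_L·sin56° + T_R·sin43° = 3900.
Substitute: T_L·(0.829038 + 0.7646·0.681998) = 3900 → T_L = 2887.83 ≈ 2888 N.
Then T_R = 0.7646 × 2887.83 = 2208 N.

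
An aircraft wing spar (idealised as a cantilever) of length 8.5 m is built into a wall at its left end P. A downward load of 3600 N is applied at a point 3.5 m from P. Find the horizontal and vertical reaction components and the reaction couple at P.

ΣF_x = 0: P_x = 0.
ΣF_y = 0: P_y − 3600 = 0 → P_y = 3600 N.
ΣM about P: M_P − 3600·3.5 = 0 → M_P = 12600 N·m.

P_x = 0, P_y = 3600 N, M_P = 12600 N·m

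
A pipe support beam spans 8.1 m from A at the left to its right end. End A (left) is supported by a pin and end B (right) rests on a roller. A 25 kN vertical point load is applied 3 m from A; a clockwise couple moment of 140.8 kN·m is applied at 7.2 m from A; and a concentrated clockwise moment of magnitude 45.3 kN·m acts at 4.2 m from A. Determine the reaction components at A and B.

A_x = 0, A_y = -7.235 kN, B_y = 32.23 kN

Moments about A: B_y·8.1 − 25·3 − 140.8 − 45.3 = 0 → B_y = 261.1/8.1 = 32.2346 ≈ 32.23 kN.
ΣF_y = 0: A_y + 32.2346 − 25 = 0 → A_y = -7.235 kN.
ΣF_x = 0: no horizontal applied forces, so A_x = 0.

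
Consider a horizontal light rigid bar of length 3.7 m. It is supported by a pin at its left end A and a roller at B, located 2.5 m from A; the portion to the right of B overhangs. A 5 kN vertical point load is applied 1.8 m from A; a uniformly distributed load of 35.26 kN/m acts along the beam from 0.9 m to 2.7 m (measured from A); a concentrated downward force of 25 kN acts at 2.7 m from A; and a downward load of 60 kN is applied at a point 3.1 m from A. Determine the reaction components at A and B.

Resultant of the distributed load: 35.26 × 1.8 = 63.468 kN at 1.8 m from A.
ΣM about A: B_y·2.5 − 5·1.8 − (35.26·1.8)·1.8 − 25·2.7 − 60·3.1 = 0 → B_y = 376.7424/2.5 = 150.697 ≈ 150.7 kN.
ΣF_y = 0: A_y + 150.697 − 5 − 35.26·1.8 − 25 − 60 = 0 → A_y = 2.771 kN.
ΣF_x = 0: no horizontal applied forces, so A_x = 0.

A_x = 0, A_y = 2.771 kN, B_y = 150.7 kN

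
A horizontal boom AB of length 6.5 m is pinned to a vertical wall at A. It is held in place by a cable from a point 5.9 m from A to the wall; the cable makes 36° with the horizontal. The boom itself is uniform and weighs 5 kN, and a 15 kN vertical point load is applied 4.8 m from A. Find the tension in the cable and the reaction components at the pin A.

ΣM about A: T·sin36°·5.9 − 5·3.25 − 15·4.8 = 0 → T = 88.25/(5.9·0.587785) = 25.4474 ≈ 25.45 kN.
ΣF_x = 0: A_x − T·cos36° = 0 → A_x = 25.4474 × 0.809017 = 20.59 kN.
ΣF_y = 0: A_y + T·sin36° − 5 − 15 = 0 → A_y = 20 − 25.4474 × 0.587785 = 5.042 kN.

T = 25.45 kN, A_x = 20.59 kN, A_y = 5.042 kN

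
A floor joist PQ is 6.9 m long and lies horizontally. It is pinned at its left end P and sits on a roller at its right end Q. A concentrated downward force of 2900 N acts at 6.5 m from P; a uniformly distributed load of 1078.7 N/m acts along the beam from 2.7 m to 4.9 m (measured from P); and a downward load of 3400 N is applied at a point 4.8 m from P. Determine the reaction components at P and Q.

Resultant of the distributed load: 1078.7 × 2.2 = 2373.14 N at 3.8 m from P.
Moments about P: Q_y·6.9 − 2900·6.5 − (1078.7·2.2)·3.8 − 3400·4.8 = 0 → Q_y = 44187.932/6.9 = 6404.05 ≈ 6404 N.
ΣF_y = 0: P_y + 6404.05 − 2900 − 1078.7·2.2 − 3400 = 0 → P_y = 2269 N.
ΣF_x = 0: no horizontal applied forces, so P_x = 0.

P_x = 0, P_y = 2269 N, Q_y = 6404 N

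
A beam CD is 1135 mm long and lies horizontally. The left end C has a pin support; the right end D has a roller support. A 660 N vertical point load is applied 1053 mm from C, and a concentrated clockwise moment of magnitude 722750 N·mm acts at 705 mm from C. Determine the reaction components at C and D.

C_x = 0, C_y = -589.1 N, D_y = 1249 N

Taking moments about C: D_y·1135 − 660·1053 − 722750 = 0 → D_y = 1417730/1135 = 1249.1 ≈ 1249 N.
ΣF_y = 0: C_y + 1249.1 − 660 = 0 → C_y = -589.1 N.
ΣF_x = 0: no horizontal applied forces, so C_x = 0.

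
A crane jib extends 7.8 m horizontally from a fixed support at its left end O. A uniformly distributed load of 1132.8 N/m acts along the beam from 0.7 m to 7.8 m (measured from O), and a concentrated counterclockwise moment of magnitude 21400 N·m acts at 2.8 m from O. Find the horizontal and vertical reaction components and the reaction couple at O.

O_x = 0, O_y = 8043 N, M_O = 12780 N·m

Resultant of the distributed load: 1132.8 × 7.1 = 8042.88 N at 4.25 m from O.
ΣF_x = 0: O_x = 0.
ΣF_y = 0: O_y − 1132.8·7.1 = 0 → O_y = 8043 N.
ΣM about O: M_O − (1132.8·7.1)·4.25 + 21400 = 0 → M_O = 12780 N·m.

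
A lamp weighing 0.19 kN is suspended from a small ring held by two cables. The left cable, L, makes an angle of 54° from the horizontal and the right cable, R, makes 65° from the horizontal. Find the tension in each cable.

T_L = 0.09181 kN, T_R = 0.1277 kN

ΣF_x = 0: −T_L·cos54° + T_R·cos65° = 0 → T_R = 1.39082·T_L.
ΣF_y = 0: T_L·sin54° + T_R·sin65° = 0.19.
Substitute: T_L·(0.809017 + 1.39082·0.906308) = 0.19 → T_L = 0.0918084 ≈ 0.09181 kN.
Then T_R = 1.39082 × 0.0918084 = 0.1277 kN.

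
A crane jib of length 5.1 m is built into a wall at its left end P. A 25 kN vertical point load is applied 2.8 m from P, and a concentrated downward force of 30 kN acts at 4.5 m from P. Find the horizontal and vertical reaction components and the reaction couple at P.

P_x = 0, P_y = 55.00 kN, M_P = 205.0 kN·m

ΣF_x = 0: P_x = 0.
ΣF_y = 0: P_y − 25 − 30 = 0 → P_y = 55.00 kN.
ΣM about P: M_P − 25·2.8 − 30·4.5 = 0 → M_P = 205.0 kN·m.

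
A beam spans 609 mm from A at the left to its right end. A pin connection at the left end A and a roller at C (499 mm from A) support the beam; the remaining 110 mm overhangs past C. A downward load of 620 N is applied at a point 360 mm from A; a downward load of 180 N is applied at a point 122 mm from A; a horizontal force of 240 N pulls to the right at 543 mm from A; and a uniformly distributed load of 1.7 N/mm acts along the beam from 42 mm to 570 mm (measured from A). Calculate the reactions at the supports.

Resultant of the distributed load: 1.7 × 528 = 897.6 N at 306 mm from A.
Moments about A: C_y·499 − 620·360 − 180·122 − (1.7·528)·306 = 0 → C_y = 519825.6/499 = 1041.73 ≈ 1042 N.
ΣF_y = 0: A_y + 1041.73 − 620 − 180 − 1.7·528 = 0 → A_y = 655.9 N.
ΣF_x = 0: A_x + 240 = 0 → A_x = -240.0 N.

A_x = -240.0 N, A_y = 655.9 N, C_y = 1042 N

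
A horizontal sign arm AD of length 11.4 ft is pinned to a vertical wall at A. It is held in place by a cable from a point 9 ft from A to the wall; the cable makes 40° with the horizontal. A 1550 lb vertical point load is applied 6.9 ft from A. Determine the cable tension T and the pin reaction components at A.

ΣM about A: T·sin40°·9 − 1550·6.9 = 0 → T = 10695/(9·0.642788) = 1848.72 ≈ 1849 lb.
ΣF_x = 0: A_x − T·cos40° = 0 → A_x = 1848.72 × 0.766044 = 1416 lb.
ΣF_y = 0: A_y + T·sin40° − 1550 = 0 → A_y = 1550 − 1848.72 × 0.642788 = 361.7 lb.

T = 1849 lb, A_x = 1416 lb, A_y = 361.7 lb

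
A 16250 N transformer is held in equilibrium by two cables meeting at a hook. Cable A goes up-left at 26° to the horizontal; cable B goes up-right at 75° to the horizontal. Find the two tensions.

T_A = 4285 N, T_B = 14880 N

ΣF_x = 0: −T_A·cos26° + T_B·cos75° = 0 → T_B = 3.47267·T_A.
ΣF_y = 0: T_A·sin26° + T_B·sin75° = 16250.
Substitute: T_A·(0.438371 + 3.47267·0.965926) = 16250 → T_A = 4284.53 ≈ 4285 N.
Then T_B = 3.47267 × 4284.53 = 14880 N.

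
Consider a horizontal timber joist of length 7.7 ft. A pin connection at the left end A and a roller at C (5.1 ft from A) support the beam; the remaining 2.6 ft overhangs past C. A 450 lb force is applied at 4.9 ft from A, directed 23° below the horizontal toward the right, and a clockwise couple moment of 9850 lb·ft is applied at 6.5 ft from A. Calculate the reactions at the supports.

ΣM about A: C_y·5.1 − 450·sin23°·4.9 − 9850 = 0 → C_y = 10711.6/5.1 = 2100.31 ≈ 2100 lb.
ΣF_y = 0: A_y + 2100.31 − 450·sin23° = 0 → A_y = -1924 lb.
ΣF_x = 0: A_x + 450·cos23° = 0 → A_x = -414.2 lb.

A_x = -414.2 lb, A_y = -1924 lb, C_y = 2100 lb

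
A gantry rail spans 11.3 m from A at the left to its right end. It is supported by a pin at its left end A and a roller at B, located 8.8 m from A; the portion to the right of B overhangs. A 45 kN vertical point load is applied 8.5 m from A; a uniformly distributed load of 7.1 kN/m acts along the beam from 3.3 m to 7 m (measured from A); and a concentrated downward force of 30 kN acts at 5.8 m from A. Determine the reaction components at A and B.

Resultant of the distributed load: 7.1 × 3.7 = 26.27 kN at 5.15 m from A.
Moments about A: B_y·8.8 − 45·8.5 − (7.1·3.7)·5.15 − 30·5.8 = 0 → B_y = 691.7905/8.8 = 78.6126 ≈ 78.61 kN.
ΣF_y = 0: A_y + 78.6126 − 45 − 7.1·3.7 − 30 = 0 → A_y = 22.66 kN.
ΣF_x = 0: no horizontal applied forces, so A_x = 0.

A_x = 0, A_y = 22.66 kN, B_y = 78.61 kN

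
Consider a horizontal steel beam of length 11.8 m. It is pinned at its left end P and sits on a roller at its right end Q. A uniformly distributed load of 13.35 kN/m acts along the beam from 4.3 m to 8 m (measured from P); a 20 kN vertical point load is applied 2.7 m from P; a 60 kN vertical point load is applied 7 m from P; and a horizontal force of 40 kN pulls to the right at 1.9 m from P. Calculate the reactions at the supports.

P_x = -40.00 kN, P_y = 63.48 kN, Q_y = 65.91 kN

Resultant of the distributed load: 13.35 × 3.7 = 49.395 kN at 6.15 m from P.
Moments about P: Q_y·11.8 − (13.35·3.7)·6.15 − 20·2.7 − 60·7 = 0 → Q_y = 777.77925/11.8 = 65.9135 ≈ 65.91 kN.
ΣF_y = 0: P_y + 65.9135 − 13.35·3.7 − 20 − 60 = 0 → P_y = 63.48 kN.
ΣF_x = 0: P_x + 40 = 0 → P_x = -40.00 kN.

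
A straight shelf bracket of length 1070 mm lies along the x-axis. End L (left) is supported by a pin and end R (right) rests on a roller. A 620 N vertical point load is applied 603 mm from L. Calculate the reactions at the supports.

ΣM about L: R_y·1070 − 620·603 = 0 → R_y = 373860/1070 = 349.402 ≈ 349.4 N.
ΣF_y = 0: L_y + 349.402 − 620 = 0 → L_y = 270.6 N.
ΣF_x = 0: no horizontal applied forces, so L_x = 0.

L_x = 0, L_y = 270.6 N, R_y = 349.4 N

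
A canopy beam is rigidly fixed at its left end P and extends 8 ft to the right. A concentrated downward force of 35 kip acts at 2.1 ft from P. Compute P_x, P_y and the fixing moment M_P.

ΣF_x = 0: P_x = 0.
ΣF_y = 0: P_y − 35 = 0 → P_y = 35.00 kip.
ΣM about P: M_P − 35·2.1 = 0 → M_P = 73.50 kip·ft.

P_x = 0, P_y = 35.00 kip, M_P = 73.50 kip·ft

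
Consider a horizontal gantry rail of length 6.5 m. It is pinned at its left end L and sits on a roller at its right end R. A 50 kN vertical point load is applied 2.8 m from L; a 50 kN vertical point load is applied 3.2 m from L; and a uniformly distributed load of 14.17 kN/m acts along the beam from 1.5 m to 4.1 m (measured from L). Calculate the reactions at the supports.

L_x = 0, L_y = 74.82 kN, R_y = 62.02 kN

Resultant of the distributed load: 14.17 × 2.6 = 36.842 kN at 2.8 m from L.
ΣM about L: R_y·6.5 − 50·2.8 − 50·3.2 − (14.17·2.6)·2.8 = 0 → R_y = 403.1576/6.5 = 62.0242 ≈ 62.02 kN.
ΣF_y = 0: L_y + 62.0242 − 50 − 50 − 14.17·2.6 = 0 → L_y = 74.82 kN.
ΣF_x = 0: no horizontal applied forces, so L_x = 0.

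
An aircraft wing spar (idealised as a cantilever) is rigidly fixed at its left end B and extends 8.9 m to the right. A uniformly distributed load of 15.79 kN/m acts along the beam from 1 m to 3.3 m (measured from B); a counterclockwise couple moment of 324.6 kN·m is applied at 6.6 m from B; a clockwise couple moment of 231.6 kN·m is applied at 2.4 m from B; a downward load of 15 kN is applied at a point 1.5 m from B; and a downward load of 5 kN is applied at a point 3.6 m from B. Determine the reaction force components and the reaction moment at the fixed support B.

B_x = 0, B_y = 56.32 kN, M_B = 25.58 kN·m

Resultant of the distributed load: 15.79 × 2.3 = 36.317 kN at 2.15 m from B.
ΣF_x = 0: B_x = 0.
ΣF_y = 0: B_y − 15.79·2.3 − 15 − 5 = 0 → B_y = 56.32 kN.
ΣM about B: M_B − (15.79·2.3)·2.15 + 324.6 − 231.6 − 15·1.5 − 5·3.6 = 0 → M_B = 25.58 kN·m.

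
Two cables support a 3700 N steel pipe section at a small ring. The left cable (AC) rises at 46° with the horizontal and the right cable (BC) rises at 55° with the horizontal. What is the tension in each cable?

ΣF_x = 0: −T_AC·cos46° + T_BC·cos55° = 0 → T_BC = 1.2111·T_AC.
ΣF_y = 0: T_AC·sin46° + T_BC·sin55° = 3700.
Substitute: T_AC·(0.71934 + 1.2111·0.819152) = 3700 → T_AC = 2161.95 ≈ 2162 N.
Then T_BC = 1.2111 × 2161.95 = 2618 N.

T_AC = 2162 N, T_BC = 2618 N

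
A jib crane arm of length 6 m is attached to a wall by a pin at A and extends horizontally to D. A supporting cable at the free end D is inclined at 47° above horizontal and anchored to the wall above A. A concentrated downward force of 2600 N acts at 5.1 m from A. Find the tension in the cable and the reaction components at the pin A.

T = 3022 N, A_x = 2061 N, A_y = 390.0 N

ΣM about A: T·sin47°·6 − 2600·5.1 = 0 → T = 13260/(6·0.731354) = 3021.79 ≈ 3022 N.
ΣF_x = 0: A_x − T·cos47° = 0 → A_x = 3021.79 × 0.681998 = 2061 N.
ΣF_y = 0: A_y + T·sin47° − 2600 = 0 → A_y = 2600 − 3021.79 × 0.731354 = 390.0 N.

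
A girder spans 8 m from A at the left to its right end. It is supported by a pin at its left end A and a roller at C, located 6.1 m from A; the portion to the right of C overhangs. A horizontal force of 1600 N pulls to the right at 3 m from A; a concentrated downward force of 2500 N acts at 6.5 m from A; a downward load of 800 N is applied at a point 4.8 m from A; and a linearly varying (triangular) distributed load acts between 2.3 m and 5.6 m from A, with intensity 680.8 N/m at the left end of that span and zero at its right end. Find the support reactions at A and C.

Resultant of the triangular load: ½ × 680.8 × 3.3 = 1123.32 N, acting at 3.4 m from A (one-third of the span from the peak).
ΣM about A: C_y·6.1 − 2500·6.5 − 800·4.8 − (½·680.8·3.3)·3.4 = 0 → C_y = 23909.288/6.1 = 3919.56 ≈ 3920 N.
ΣF_y = 0: A_y + 3919.56 − 2500 − 800 − ½·680.8·3.3 = 0 → A_y = 503.8 N.
ΣF_x = 0: A_x + 1600 = 0 → A_x = -1600 N.

A_x = -1600 N, A_y = 503.8 N, C_y = 3920 N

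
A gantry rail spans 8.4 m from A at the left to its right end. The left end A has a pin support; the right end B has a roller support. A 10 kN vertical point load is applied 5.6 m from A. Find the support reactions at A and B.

A_x = 0, A_y = 3.333 kN, B_y = 6.667 kN

ΣM about A: B_y·8.4 − 10·5.6 = 0 → B_y = 56/8.4 = 6.66667 ≈ 6.667 kN.
ΣF_y = 0: A_y + 6.66667 − 10 = 0 → A_y = 3.333 kN.
ΣF_x = 0: no horizontal applied forces, so A_x = 0.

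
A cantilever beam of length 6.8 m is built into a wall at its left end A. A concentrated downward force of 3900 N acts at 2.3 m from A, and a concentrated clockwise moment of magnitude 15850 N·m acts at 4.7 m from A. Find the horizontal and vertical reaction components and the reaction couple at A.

A_x = 0, A_y = 3900 N, M_A = 24820 N·m

ΣF_x = 0: A_x = 0.
ΣF_y = 0: A_y − 3900 = 0 → A_y = 3900 N.
ΣM about A: M_A − 3900·2.3 − 15850 = 0 → M_A = 24820 N·m.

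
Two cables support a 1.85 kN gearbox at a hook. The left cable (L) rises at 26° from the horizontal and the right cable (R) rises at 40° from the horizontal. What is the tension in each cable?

T_L = 1.551 kN, T_R = 1.820 kN

ΣF_x = 0: −T_L·cos26° + T_R·cos40° = 0 → T_R = 1.17329·T_L.
ΣF_y = 0: T_L·sin26° + T_R·sin40° = 1.85.
Substitute: T_L·(0.438371 + 1.17329·0.642788) = 1.85 → T_L = 1.5513 ≈ 1.551 kN.
Then T_R = 1.17329 × 1.5513 = 1.820 kN.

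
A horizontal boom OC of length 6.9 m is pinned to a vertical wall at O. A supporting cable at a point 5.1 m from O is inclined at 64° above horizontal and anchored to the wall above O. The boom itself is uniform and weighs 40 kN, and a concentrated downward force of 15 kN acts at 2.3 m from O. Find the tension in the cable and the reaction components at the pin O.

ΣM about O: T·sin64°·5.1 − 40·3.45 − 15·2.3 = 0 → T = 172.5/(5.1·0.898794) = 37.6321 ≈ 37.63 kN.
ΣF_x = 0: O_x − T·cos64° = 0 → O_x = 37.6321 × 0.438371 = 16.50 kN.
ΣF_y = 0: O_y + T·sin64° − 40 − 15 = 0 → O_y = 55 − 37.6321 × 0.898794 = 21.18 kN.

T = 37.63 kN, O_x = 16.50 kN, O_y = 21.18 kN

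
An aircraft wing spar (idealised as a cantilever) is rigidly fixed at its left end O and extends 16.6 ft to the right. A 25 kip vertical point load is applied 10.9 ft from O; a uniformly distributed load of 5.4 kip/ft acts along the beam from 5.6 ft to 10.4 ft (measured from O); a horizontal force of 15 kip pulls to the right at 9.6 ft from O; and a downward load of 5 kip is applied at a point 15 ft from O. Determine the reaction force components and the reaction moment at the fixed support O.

Resultant of the distributed load: 5.4 × 4.8 = 25.92 kip at 8 ft from O.
ΣF_x = 0: O_x + 15 = 0 → O_x = -15.00 kip.
ΣF_y = 0: O_y − 25 − 5.4·4.8 − 5 = 0 → O_y = 55.92 kip.
ΣM about O: M_O − 25·10.9 − (5.4·4.8)·8 − 5·15 = 0 → M_O = 554.9 kip·ft.

O_x = -15.00 kip, O_y = 55.92 kip, M_O = 554.9 kip·ft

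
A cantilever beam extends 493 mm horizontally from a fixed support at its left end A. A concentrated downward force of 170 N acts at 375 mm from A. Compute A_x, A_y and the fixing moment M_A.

ΣF_x = 0: A_x = 0.
ΣF_y = 0: A_y − 170 = 0 → A_y = 170.0 N.
ΣM about A: M_A − 170·375 = 0 → M_A = 63750 N·mm.

A_x = 0, A_y = 170.0 N, M_A = 63750 N·mm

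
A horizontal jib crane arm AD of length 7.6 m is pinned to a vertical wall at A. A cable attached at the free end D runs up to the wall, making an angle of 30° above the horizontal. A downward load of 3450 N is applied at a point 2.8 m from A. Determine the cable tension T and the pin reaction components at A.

ΣM about A: T·sin30°·7.6 − 3450·2.8 = 0 → T = 9660/(7.6·0.5) = 2542.11 ≈ 2542 N.
ΣF_x = 0: A_x − T·cos30° = 0 → A_x = 2542.11 × 0.866025 = 2202 N.
ΣF_y = 0: A_y + T·sin30° − 3450 = 0 → A_y = 3450 − 2542.11 × 0.5 = 2179 N.

T = 2542 N, A_x = 2202 N, A_y = 2179 N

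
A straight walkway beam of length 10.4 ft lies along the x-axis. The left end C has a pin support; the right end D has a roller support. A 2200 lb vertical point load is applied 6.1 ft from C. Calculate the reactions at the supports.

ΣM about C: D_y·10.4 − 2200·6.1 = 0 → D_y = 13420/10.4 = 1290.38 ≈ 1290 lb.
ΣF_y = 0: C_y + 1290.38 − 2200 = 0 → C_y = 909.6 lb.
ΣF_x = 0: no horizontal applied forces, so C_x = 0.

C_x = 0, C_y = 909.6 lb, D_y = 1290 lb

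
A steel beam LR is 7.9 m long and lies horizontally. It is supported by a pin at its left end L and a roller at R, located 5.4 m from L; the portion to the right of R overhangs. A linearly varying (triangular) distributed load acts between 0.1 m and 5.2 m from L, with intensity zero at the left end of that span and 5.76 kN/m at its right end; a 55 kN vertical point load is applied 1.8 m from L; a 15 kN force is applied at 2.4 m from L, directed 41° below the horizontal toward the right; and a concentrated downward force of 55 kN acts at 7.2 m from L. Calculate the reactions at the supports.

L_x = -11.32 kN, L_y = 28.97 kN, R_y = 105.6 kN

Resultant of the triangular load: ½ × 5.76 × 5.1 = 14.688 kN, acting at 3.5 m from L (one-third of the span from the peak).
Moments about L: R_y·5.4 − (½·5.76·5.1)·3.5 − 55·1.8 − 15·sin41°·2.4 − 55·7.2 = 0 → R_y = 570.026/5.4 = 105.56 ≈ 105.6 kN.
ΣF_y = 0: L_y + 105.56 − ½·5.76·5.1 − 55 − 15·sin41° − 55 = 0 → L_y = 28.97 kN.
ΣF_x = 0: L_x + 15·cos41° = 0 → L_x = -11.32 kN.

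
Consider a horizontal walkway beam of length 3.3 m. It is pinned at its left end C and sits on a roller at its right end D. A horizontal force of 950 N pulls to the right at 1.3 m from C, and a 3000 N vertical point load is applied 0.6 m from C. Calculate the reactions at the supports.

Taking moments about C: D_y·3.3 − 3000·0.6 = 0 → D_y = 1800/3.3 = 545.455 ≈ 545.5 N.
ΣF_y = 0: C_y + 545.455 − 3000 = 0 → C_y = 2455 N.
ΣF_x = 0: C_x + 950 = 0 → C_x = -950.0 N.

C_x = -950.0 N, C_y = 2455 N, D_y = 545.5 N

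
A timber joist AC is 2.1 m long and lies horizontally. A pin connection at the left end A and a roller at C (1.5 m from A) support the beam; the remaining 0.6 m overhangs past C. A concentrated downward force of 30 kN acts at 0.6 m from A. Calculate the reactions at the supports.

A_x = 0, A_y = 18.00 kN, C_y = 12.00 kN

Moments about A: C_y·1.5 − 30·0.6 = 0 → C_y = 18/1.5 = 12.00 kN.
ΣF_y = 0: A_y + 12 − 30 = 0 → A_y = 18.00 kN.
ΣF_x = 0: no horizontal applied forces, so A_x = 0.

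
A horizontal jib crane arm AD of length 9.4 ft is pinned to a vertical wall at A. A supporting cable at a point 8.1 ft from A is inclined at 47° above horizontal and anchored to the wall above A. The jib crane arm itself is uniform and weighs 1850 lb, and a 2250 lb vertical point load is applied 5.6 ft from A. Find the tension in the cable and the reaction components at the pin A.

T = 3595 lb, A_x = 2452 lb, A_y = 1471 lb

ΣM about A: T·sin47°·8.1 − 1850·4.7 − 2250·5.6 = 0 → T = 21295/(8.1·0.731354) = 3594.72 ≈ 3595 lb.
ΣF_x = 0: A_x − T·cos47° = 0 → A_x = 3594.72 × 0.681998 = 2452 lb.
ΣF_y = 0: A_y + T·sin47° − 1850 − 2250 = 0 → A_y = 4100 − 3594.72 × 0.731354 = 1471 lb.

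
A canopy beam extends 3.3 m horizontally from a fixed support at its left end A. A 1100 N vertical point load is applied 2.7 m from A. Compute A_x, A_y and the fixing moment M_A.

ΣF_x = 0: A_x = 0.
ΣF_y = 0: A_y − 1100 = 0 → A_y = 1100 N.
ΣM about A: M_A − 1100·2.7 = 0 → M_A = 2970 N·m.

A_x = 0, A_y = 1100 N, M_A = 2970 N·m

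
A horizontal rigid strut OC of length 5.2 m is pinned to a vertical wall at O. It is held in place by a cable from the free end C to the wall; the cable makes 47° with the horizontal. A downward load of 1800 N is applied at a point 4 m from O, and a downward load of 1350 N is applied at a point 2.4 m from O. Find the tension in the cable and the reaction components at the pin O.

ΣM about O: T·sin47°·5.2 − 1800·4 − 1350·2.4 = 0 → T = 10440/(5.2·0.731354) = 2745.17 ≈ 2745 N.
ΣF_x = 0: O_x − T·cos47° = 0 → O_x = 2745.17 × 0.681998 = 1872 N.
ΣF_y = 0: O_y + T·sin47° − 1800 − 1350 = 0 → O_y = 3150 − 2745.17 × 0.731354 = 1142 N.

T = 2745 N, O_x = 1872 N, O_y = 1142 N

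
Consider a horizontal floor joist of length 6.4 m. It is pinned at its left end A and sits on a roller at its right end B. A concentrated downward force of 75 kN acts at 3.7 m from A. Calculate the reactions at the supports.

ΣM about A: B_y·6.4 − 75·3.7 = 0 → B_y = 277.5/6.4 = 43.3594 ≈ 43.36 kN.
ΣF_y = 0: A_y + 43.3594 − 75 = 0 → A_y = 31.64 kN.
ΣF_x = 0: no horizontal applied forces, so A_x = 0.

A_x = 0, A_y = 31.64 kN, B_y = 43.36 kN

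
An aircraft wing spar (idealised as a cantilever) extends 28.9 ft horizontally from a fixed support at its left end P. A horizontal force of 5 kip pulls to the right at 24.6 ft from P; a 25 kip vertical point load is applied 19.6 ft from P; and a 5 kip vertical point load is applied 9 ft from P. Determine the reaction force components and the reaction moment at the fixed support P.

ΣF_x = 0: P_x + 5 = 0 → P_x = -5.000 kip.
ΣF_y = 0: P_y − 25 − 5 = 0 → P_y = 30.00 kip.
ΣM about P: M_P − 25·19.6 − 5·9 = 0 → M_P = 535.0 kip·ft.

P_x = -5.000 kip, P_y = 30.00 kip, M_P = 535.0 kip·ft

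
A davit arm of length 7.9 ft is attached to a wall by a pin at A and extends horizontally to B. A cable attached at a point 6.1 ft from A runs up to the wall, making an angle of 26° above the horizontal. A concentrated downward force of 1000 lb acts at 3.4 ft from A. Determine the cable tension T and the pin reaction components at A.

T = 1271 lb, A_x = 1143 lb, A_y = 442.6 lb

ΣM about A: T·sin26°·6.1 − 1000·3.4 = 0 → T = 3400/(6.1·0.438371) = 1271.47 ≈ 1271 lb.
ΣF_x = 0: A_x − T·cos26° = 0 → A_x = 1271.47 × 0.898794 = 1143 lb.
ΣF_y = 0: A_y + T·sin26° − 1000 = 0 → A_y = 1000 − 1271.47 × 0.438371 = 442.6 lb.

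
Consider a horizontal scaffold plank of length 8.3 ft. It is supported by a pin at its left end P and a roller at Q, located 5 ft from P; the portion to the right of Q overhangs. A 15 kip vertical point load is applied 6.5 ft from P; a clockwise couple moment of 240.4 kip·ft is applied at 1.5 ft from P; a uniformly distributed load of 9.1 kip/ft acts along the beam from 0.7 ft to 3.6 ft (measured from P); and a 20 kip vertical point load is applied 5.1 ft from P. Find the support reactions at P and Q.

P_x = 0, P_y = -37.94 kip, Q_y = 99.33 kip

Resultant of the distributed load: 9.1 × 2.9 = 26.39 kip at 2.15 ft from P.
Moments about P: Q_y·5 − 15·6.5 − 240.4 − (9.1·2.9)·2.15 − 20·5.1 = 0 → Q_y = 496.6385/5 = 99.3277 ≈ 99.33 kip.
ΣF_y = 0: P_y + 99.3277 − 15 − 9.1·2.9 − 20 = 0 → P_y = -37.94 kip.
ΣF_x = 0: no horizontal applied forces, so P_x = 0.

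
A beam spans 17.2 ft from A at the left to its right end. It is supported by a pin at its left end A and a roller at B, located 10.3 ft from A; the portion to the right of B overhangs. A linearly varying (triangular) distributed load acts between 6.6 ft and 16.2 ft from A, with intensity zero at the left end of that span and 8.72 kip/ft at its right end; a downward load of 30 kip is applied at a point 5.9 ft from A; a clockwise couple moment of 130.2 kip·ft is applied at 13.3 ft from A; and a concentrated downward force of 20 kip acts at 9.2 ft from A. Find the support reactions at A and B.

Resultant of the triangular load: ½ × 8.72 × 9.6 = 41.856 kip, acting at 13 ft from A (one-third of the span from the peak).
Moments about A: B_y·10.3 − (½·8.72·9.6)·13 − 30·5.9 − 130.2 − 20·9.2 = 0 → B_y = 1035.328/10.3 = 100.517 ≈ 100.5 kip.
ΣF_y = 0: A_y + 100.517 − ½·8.72·9.6 − 30 − 20 = 0 → A_y = -8.661 kip.
ΣF_x = 0: no horizontal applied forces, so A_x = 0.

A_x = 0, A_y = -8.661 kip, B_y = 100.5 kip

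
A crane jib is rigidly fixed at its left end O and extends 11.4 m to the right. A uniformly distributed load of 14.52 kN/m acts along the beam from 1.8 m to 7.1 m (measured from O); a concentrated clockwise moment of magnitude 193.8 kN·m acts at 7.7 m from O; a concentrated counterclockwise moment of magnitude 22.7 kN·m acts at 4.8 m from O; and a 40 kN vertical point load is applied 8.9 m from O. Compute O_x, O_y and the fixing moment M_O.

Resultant of the distributed load: 14.52 × 5.3 = 76.956 kN at 4.45 m from O.
ΣF_x = 0: O_x = 0.
ΣF_y = 0: O_y − 14.52·5.3 − 40 = 0 → O_y = 117.0 kN.
ΣM about O: M_O − (14.52·5.3)·4.45 − 193.8 + 22.7 − 40·8.9 = 0 → M_O = 869.6 kN·m.

O_x = 0, O_y = 117.0 kN, M_O = 869.6 kN·m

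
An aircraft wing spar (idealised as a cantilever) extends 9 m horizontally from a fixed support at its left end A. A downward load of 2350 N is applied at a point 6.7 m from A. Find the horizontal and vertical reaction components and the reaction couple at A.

A_x = 0, A_y = 2350 N, M_A = 15740 N·m

ΣF_x = 0: A_x = 0.
ΣF_y = 0: A_y − 2350 = 0 → A_y = 2350 N.
ΣM about A: M_A − 2350·6.7 = 0 → M_A = 15740 N·m.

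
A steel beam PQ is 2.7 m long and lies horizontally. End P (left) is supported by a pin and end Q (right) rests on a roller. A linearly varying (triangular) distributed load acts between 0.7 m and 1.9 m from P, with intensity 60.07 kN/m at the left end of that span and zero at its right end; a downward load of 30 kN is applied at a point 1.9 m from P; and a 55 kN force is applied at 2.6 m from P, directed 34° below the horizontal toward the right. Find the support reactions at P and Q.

P_x = -45.60 kN, P_y = 31.39 kN, Q_y = 65.41 kN

Resultant of the triangular load: ½ × 60.07 × 1.2 = 36.042 kN, acting at 1.1 m from P (one-third of the span from the peak).
ΣM about P: Q_y·2.7 − (½·60.07·1.2)·1.1 − 30·1.9 − 55·sin34°·2.6 = 0 → Q_y = 176.611/2.7 = 65.4115 ≈ 65.41 kN.
ΣF_y = 0: P_y + 65.4115 − ½·60.07·1.2 − 30 − 55·sin34° = 0 → P_y = 31.39 kN.
ΣF_x = 0: P_x + 55·cos34° = 0 → P_x = -45.60 kN.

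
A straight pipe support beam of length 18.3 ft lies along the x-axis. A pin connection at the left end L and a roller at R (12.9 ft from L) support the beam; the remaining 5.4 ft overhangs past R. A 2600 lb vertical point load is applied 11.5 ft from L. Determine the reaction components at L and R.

Taking moments about L: R_y·12.9 − 2600·11.5 = 0 → R_y = 29900/12.9 = 2317.83 ≈ 2318 lb.
ΣF_y = 0: L_y + 2317.83 − 2600 = 0 → L_y = 282.2 lb.
ΣF_x = 0: no horizontal applied forces, so L_x = 0.

L_x = 0, L_y = 282.2 lb, R_y = 2318 lb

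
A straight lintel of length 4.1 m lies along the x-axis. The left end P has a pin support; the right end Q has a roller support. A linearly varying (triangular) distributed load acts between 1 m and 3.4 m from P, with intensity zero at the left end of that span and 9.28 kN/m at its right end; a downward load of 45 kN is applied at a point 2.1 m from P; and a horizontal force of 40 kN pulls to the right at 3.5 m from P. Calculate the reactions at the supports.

Resultant of the triangular load: ½ × 9.28 × 2.4 = 11.136 kN, acting at 2.6 m from P (one-third of the span from the peak).
ΣM about P: Q_y·4.1 − (½·9.28·2.4)·2.6 − 45·2.1 = 0 → Q_y = 123.4536/4.1 = 30.1106 ≈ 30.11 kN.
ΣF_y = 0: P_y + 30.1106 − ½·9.28·2.4 − 45 = 0 → P_y = 26.03 kN.
ΣF_x = 0: P_x + 40 = 0 → P_x = -40.00 kN.

P_x = -40.00 kN, P_y = 26.03 kN, Q_y = 30.11 kN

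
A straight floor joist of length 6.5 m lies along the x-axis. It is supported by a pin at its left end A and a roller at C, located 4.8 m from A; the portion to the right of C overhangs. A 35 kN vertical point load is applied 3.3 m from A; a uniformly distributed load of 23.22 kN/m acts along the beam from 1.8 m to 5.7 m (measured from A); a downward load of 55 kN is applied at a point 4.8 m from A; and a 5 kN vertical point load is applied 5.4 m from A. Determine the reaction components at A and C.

A_x = 0, A_y = 30.12 kN, C_y = 155.4 kN

Resultant of the distributed load: 23.22 × 3.9 = 90.558 kN at 3.75 m from A.
Taking moments about A: C_y·4.8 − 35·3.3 − (23.22·3.9)·3.75 − 55·4.8 − 5·5.4 = 0 → C_y = 746.0925/4.8 = 155.436 ≈ 155.4 kN.
ΣF_y = 0: A_y + 155.436 − 35 − 23.22·3.9 − 55 − 5 = 0 → A_y = 30.12 kN.
ΣF_x = 0: no horizontal applied forces, so A_x = 0.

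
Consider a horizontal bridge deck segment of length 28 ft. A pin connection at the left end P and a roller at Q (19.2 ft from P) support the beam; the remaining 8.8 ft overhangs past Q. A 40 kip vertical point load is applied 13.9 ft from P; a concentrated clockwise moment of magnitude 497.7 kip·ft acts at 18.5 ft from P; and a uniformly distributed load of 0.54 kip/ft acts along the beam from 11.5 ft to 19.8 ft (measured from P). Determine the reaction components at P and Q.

P_x = 0, P_y = -14.05 kip, Q_y = 58.53 kip

Resultant of the distributed load: 0.54 × 8.3 = 4.482 kip at 15.65 ft from P.
Moments about P: Q_y·19.2 − 40·13.9 − 497.7 − (0.54·8.3)·15.65 = 0 → Q_y = 1123.8433/19.2 = 58.5335 ≈ 58.53 kip.
ΣF_y = 0: P_y + 58.5335 − 40 − 0.54·8.3 = 0 → P_y = -14.05 kip.
ΣF_x = 0: no horizontal applied forces, so P_x = 0.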